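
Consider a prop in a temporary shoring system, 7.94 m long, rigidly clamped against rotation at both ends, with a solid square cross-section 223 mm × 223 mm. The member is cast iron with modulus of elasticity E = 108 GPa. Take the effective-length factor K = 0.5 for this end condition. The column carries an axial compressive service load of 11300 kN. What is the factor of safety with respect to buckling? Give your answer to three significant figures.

n ≈ 1.23

I = a⁴/12 = 223⁴/12 = 2.061×10^8 mm⁴
I = 2.061×10^8 mm⁴ = 2.061×10^-4 m⁴
Effective length L_e = K·L = 0.5 × 7.94 = 3.970 m
P_cr = π²EI / L_e² = π² × 108×10⁹ × 2.061×10^-4 / 3.970² = 1.394×10^7 N
Factor of safety n = P_cr / P = 13937 / 11300 = 1.23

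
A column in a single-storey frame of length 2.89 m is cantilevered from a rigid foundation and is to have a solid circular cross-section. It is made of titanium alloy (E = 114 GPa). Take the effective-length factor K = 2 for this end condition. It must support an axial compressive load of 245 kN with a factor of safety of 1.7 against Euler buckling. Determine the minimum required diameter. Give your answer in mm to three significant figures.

d ≈ 126 mm

Required P_cr = n·P = 1.7 × 245 = 416.5 kN
L_e = K·L = 2 × 2.89 = 5.780 m
Required I = P_cr·L_e²/(π²E) = 4.165×10^5 × 5.780² / (π² × 1.14×10^11) = 1.237×10^-5 m⁴
I_req = 1.237×10^7 mm⁴
Solid circle: I = πd⁴/64  ⇒  d = (64I/π)^(1/4) = (64×1.237×10^7/π)^(1/4) = 126 mm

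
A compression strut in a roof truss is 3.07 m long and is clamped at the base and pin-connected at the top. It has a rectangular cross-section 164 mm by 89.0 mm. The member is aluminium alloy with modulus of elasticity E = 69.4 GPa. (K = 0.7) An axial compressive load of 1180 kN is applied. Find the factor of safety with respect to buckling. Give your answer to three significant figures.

Buckling occurs about the weak axis: I_min = h·b³/12 with b = 89.0 mm (the shorter side).
I_min = 164×89.0³/12 = 9.635×10^6 mm⁴
I = 9.635×10^6 mm⁴ = 9.635×10^-6 m⁴
Effective length L_e = K·L = 0.7 × 3.07 = 2.149 m
P_cr = π²EI / L_e² = π² × 69.4×10⁹ × 9.635×10^-6 / 2.149² = 1.429×10^6 N
Factor of safety n = P_cr / P = 1429.0 / 1180 = 1.21

n ≈ 1.21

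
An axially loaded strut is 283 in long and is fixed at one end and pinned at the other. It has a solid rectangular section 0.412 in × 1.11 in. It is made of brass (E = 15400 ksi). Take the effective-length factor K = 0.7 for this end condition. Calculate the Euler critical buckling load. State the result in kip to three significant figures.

Buckling occurs about the weak axis: I_min = h·b³/12 with b = 0.412 in (the shorter side).
I_min = 1.11×0.412³/12 = 6.469×10^-3 in⁴
Effective length L_e = K·L = 0.7 × 283 = 198.1 in
P_cr = π²EI / L_e² = π² × 15400×10³ × 6.469×10^-3 / 198.1² = 25.05 lb

P_cr ≈ 0.0251 kip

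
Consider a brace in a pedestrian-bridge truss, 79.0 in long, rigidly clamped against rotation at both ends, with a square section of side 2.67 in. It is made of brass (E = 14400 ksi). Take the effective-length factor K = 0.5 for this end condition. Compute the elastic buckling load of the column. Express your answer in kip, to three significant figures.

I = a⁴/12 = 2.67⁴/12 = 4.235 in⁴
Effective length L_e = K·L = 0.5 × 79.0 = 39.50 in
P_cr = π²EI / L_e² = π² × 14400×10³ × 4.235 / 39.50² = 3.858×10^5 lb

P_cr ≈ 386 kip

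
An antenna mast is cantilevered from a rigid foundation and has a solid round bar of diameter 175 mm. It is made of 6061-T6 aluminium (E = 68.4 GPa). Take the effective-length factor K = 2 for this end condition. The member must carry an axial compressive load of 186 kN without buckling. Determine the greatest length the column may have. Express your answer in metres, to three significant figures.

I = πd⁴/64 = π×175⁴/64 = 4.604×10^7 mm⁴
I = 4.604×10^-5 m⁴
At the buckling limit P_cr = P = 1.860×10^5 N
From P_cr = π²EI/(K·L)²:  L = (1/K)·√(π²EI/P_cr) = (1/2)·√(π²×6.84×10^10×4.604×10^-5/1.860×10^5)
L = 6.46 m

L_max ≈ 6.46 m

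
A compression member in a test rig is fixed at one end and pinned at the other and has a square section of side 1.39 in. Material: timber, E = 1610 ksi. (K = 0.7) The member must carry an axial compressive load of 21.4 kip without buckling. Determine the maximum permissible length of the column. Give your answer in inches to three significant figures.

L_max ≈ 21.7 in

I = a⁴/12 = 1.39⁴/12 = 0.3111 in⁴
At the buckling limit P_cr = P = 2.140×10^4 lb
From P_cr = π²EI/(K·L)²:  L = (1/K)·√(π²EI/P_cr) = (1/0.7)·√(π²×1.61×10^6×0.3111/2.140×10^4)
L = 21.7 in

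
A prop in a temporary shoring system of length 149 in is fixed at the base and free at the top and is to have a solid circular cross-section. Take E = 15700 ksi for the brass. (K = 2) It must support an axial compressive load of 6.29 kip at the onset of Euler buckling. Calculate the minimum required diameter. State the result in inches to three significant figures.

L_e = K·L = 2 × 149 = 298.0 in
Required I = P_cr·L_e²/(π²E) = 6.290×10^3 × 298.0² / (π² × 1.57×10^7) = 3.605 in⁴
Solid circle: I = πd⁴/64  ⇒  d = (64I/π)^(1/4) = (64×3.605/π)^(1/4) = 2.93 in

d ≈ 2.93 in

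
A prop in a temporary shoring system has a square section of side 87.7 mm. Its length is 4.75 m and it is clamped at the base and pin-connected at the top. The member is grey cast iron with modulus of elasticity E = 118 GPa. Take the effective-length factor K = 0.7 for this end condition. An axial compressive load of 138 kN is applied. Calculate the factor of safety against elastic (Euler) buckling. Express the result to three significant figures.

n ≈ 3.76

I = a⁴/12 = 87.7⁴/12 = 4.930×10^6 mm⁴
I = 4.930×10^6 mm⁴ = 4.930×10^-6 m⁴
Effective length L_e = K·L = 0.7 × 4.75 = 3.325 m
P_cr = π²EI / L_e² = π² × 118×10⁹ × 4.930×10^-6 / 3.325² = 5.193×10^5 N
Factor of safety n = P_cr / P = 519.30 / 138 = 3.76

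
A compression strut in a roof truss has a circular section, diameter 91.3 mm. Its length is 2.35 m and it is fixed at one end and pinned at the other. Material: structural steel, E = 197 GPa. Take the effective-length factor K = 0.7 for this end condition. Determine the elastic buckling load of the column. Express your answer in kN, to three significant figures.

P_cr ≈ 2450 kN

I = πd⁴/64 = π×91.3⁴/64 = 3.411×10^6 mm⁴
I = 3.411×10^6 mm⁴ = 3.411×10^-6 m⁴
Effective length L_e = K·L = 0.7 × 2.35 = 1.645 m
P_cr = π²EI / L_e² = π² × 197×10⁹ × 3.411×10^-6 / 1.645² = 2.451×10^6 N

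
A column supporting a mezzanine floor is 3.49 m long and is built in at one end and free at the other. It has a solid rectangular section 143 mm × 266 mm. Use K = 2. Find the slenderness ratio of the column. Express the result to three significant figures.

λ ≈ 169

Buckling occurs about the weak axis: I_min = h·b³/12 with b = 143 mm (the shorter side).
I_min = 266×143³/12 = 6.482×10^7 mm⁴
A = 3.804×10^4 mm²;  r_min = √(I/A) = √(6.482×10^7/3.804×10^4) = 41.28 mm
L_e = K·L = 2 × 3.49 m = 6.980 m = 6980.0 mm
λ = L_e / r_min = 6980.0 / 41.28 = 169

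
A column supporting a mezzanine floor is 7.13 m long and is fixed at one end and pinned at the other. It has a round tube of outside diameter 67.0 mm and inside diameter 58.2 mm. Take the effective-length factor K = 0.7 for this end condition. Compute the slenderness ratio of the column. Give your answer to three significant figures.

λ ≈ 225

d_o = 67.0 mm, d_i = 58.2 mm
I = π(d_o⁴ − d_i⁴)/64 = π(67.0⁴ − 58.20⁴)/64 = 4.260×10^5 mm⁴
A = 865.3 mm²;  r_min = √(I/A) = √(4.260×10^5/865.3) = 22.19 mm
L_e = K·L = 0.7 × 7.13 m = 4.991 m = 4991.0 mm
λ = L_e / r_min = 4991.0 / 22.19 = 225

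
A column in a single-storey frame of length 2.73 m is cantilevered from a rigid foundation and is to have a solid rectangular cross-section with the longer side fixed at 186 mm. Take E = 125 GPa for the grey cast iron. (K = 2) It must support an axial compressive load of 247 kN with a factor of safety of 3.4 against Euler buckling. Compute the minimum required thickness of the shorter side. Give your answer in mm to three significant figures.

b ≈ 109 mm

Required P_cr = n·P = 3.4 × 247 = 839.8 kN
L_e = K·L = 2 × 2.73 = 5.460 m
Required I = P_cr·L_e²/(π²E) = 8.398×10^5 × 5.460² / (π² × 1.25×10^11) = 2.029×10^-5 m⁴
I_req = 2.029×10^7 mm⁴
Rectangle, weak axis: I_min = h·b³/12 with h = 186 mm fixed  ⇒  b = (12I/h)^(1/3) = 109 mm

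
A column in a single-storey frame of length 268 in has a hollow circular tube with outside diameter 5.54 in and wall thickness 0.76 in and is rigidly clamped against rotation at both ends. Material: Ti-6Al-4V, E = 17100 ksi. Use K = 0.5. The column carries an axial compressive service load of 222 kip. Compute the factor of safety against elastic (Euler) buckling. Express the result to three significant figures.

n ≈ 1.41

Inner diameter d_i = 5.54 − 2×0.76 = 4.020 in
I = π(d_o⁴ − d_i⁴)/64 = π(5.54⁴ − 4.020⁴)/64 = 33.42 in⁴
Effective length L_e = K·L = 0.5 × 268 = 134.0 in
P_cr = π²EI / L_e² = π² × 17100×10³ × 33.42 / 134.0² = 3.141×10^5 lb
Factor of safety n = P_cr / P = 314.11 / 222 = 1.41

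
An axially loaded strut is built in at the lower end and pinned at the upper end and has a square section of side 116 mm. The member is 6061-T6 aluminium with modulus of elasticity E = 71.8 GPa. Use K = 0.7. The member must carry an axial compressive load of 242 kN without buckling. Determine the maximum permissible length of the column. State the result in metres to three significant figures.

L_max ≈ 9.50 m

I = a⁴/12 = 116⁴/12 = 1.509×10^7 mm⁴
I = 1.509×10^-5 m⁴
At the buckling limit P_cr = P = 2.420×10^5 N
From P_cr = π²EI/(K·L)²:  L = (1/K)·√(π²EI/P_cr) = (1/0.7)·√(π²×7.18×10^10×1.509×10^-5/2.420×10^5)
L = 9.50 m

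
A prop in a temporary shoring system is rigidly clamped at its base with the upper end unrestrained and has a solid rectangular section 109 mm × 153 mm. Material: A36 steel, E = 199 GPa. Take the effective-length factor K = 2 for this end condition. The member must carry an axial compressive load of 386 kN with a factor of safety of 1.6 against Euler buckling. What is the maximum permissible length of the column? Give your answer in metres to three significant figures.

Buckling occurs about the weak axis: I_min = h·b³/12 with b = 109 mm (the shorter side).
I_min = 153×109³/12 = 1.651×10^7 mm⁴
I = 1.651×10^-5 m⁴
Required critical load P_cr = n·P = 1.6 × 386 = 617.6 kN = 6.176×10^5 N
From P_cr = π²EI/(K·L)²:  L = (1/K)·√(π²EI/P_cr) = (1/2)·√(π²×1.99×10^11×1.651×10^-5/6.176×10^5)
L = 3.62 m

L_max ≈ 3.62 m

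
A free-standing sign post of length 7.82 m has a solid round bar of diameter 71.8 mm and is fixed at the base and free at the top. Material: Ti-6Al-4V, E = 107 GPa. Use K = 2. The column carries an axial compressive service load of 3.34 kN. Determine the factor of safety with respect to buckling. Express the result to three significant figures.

I = πd⁴/64 = π×71.8⁴/64 = 1.305×10^6 mm⁴
I = 1.305×10^6 mm⁴ = 1.305×10^-6 m⁴
Effective length L_e = K·L = 2 × 7.82 = 15.64 m
P_cr = π²EI / L_e² = π² × 107×10⁹ × 1.305×10^-6 / 15.64² = 5.632×10^3 N
Factor of safety n = P_cr / P = 5.6322 / 3.34 = 1.69

n ≈ 1.69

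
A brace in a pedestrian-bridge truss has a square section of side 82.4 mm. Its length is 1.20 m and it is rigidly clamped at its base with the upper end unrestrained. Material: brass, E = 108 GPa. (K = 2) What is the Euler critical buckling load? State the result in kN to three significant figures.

P_cr ≈ 711 kN

I = a⁴/12 = 82.4⁴/12 = 3.842×10^6 mm⁴
I = 3.842×10^6 mm⁴ = 3.842×10^-6 m⁴
Effective length L_e = K·L = 2 × 1.20 = 2.400 m
P_cr = π²EI / L_e² = π² × 108×10⁹ × 3.842×10^-6 / 2.400² = 7.109×10^5 N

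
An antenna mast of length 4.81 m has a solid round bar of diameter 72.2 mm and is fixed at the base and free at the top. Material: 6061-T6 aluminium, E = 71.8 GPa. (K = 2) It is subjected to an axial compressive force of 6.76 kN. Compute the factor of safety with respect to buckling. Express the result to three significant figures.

n ≈ 1.51

I = πd⁴/64 = π×72.2⁴/64 = 1.334×10^6 mm⁴
I = 1.334×10^6 mm⁴ = 1.334×10^-6 m⁴
Effective length L_e = K·L = 2 × 4.81 = 9.620 m
P_cr = π²EI / L_e² = π² × 71.8×10⁹ × 1.334×10^-6 / 9.620² = 1.021×10^4 N
Factor of safety n = P_cr / P = 10.214 / 6.76 = 1.51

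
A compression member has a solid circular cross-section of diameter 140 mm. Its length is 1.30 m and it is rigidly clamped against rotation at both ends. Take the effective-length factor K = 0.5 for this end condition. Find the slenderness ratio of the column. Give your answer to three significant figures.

λ ≈ 18.6

For a solid circle r = d/4 = 140/4 = 35.00 mm
L_e = K·L = 0.5 × 1.30 m = 0.6500 m = 650.00 mm
λ = L_e / r_min = 650.00 / 35.00 = 18.6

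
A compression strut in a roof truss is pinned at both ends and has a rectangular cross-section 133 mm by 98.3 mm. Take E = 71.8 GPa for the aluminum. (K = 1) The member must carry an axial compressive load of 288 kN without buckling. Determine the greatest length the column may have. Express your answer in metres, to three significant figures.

Buckling occurs about the weak axis: I_min = h·b³/12 with b = 98.3 mm (the shorter side).
I_min = 133×98.3³/12 = 1.053×10^7 mm⁴
I = 1.053×10^-5 m⁴
At the buckling limit P_cr = P = 2.880×10^5 N
From P_cr = π²EI/(K·L)²:  L = (1/K)·√(π²EI/P_cr) = (1/1)·√(π²×7.18×10^10×1.053×10^-5/2.880×10^5)
L = 5.09 m

L_max ≈ 5.09 m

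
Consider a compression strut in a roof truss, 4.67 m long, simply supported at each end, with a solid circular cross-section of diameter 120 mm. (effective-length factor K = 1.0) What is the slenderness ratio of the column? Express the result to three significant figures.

λ ≈ 156

I = πd⁴/64 = π×120⁴/64 = 1.018×10^7 mm⁴
A = 1.131×10^4 mm²;  r_min = √(I/A) = √(1.018×10^7/1.131×10^4) = 30.00 mm
L_e = K·L = 1 × 4.67 m = 4.670 m = 4670.0 mm
λ = L_e / r_min = 4670.0 / 30.00 = 156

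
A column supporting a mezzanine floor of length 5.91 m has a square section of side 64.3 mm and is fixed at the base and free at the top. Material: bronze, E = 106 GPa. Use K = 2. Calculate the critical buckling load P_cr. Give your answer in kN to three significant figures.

I = a⁴/12 = 64.3⁴/12 = 1.425×10^6 mm⁴
I = 1.425×10^6 mm⁴ = 1.425×10^-6 m⁴
Effective length L_e = K·L = 2 × 5.91 = 11.82 m
P_cr = π²EI / L_e² = π² × 106×10⁹ × 1.425×10^-6 / 11.82² = 1.067×10^4 N

P_cr ≈ 10.7 kN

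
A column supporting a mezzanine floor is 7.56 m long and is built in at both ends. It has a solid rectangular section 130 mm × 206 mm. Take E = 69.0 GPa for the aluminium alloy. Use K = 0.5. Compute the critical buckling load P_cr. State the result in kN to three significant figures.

Buckling occurs about the weak axis: I_min = h·b³/12 with b = 130 mm (the shorter side).
I_min = 206×130³/12 = 3.772×10^7 mm⁴
I = 3.772×10^7 mm⁴ = 3.772×10^-5 m⁴
Effective length L_e = K·L = 0.5 × 7.56 = 3.780 m
P_cr = π²EI / L_e² = π² × 69.0×10⁹ × 3.772×10^-5 / 3.780² = 1.798×10^6 N

P_cr ≈ 1800 kN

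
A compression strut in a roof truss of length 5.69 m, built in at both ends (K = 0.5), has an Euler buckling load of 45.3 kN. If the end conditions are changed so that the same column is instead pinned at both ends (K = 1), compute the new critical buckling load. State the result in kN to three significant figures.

P_cr ≈ 11.3 kN

P_cr ∝ 1/K², so P_cr,new = P_cr,old × (K_old/K_new)² = 45.3 × (0.5/1)²
= 45.3 × 0.2500 = 11.3 kN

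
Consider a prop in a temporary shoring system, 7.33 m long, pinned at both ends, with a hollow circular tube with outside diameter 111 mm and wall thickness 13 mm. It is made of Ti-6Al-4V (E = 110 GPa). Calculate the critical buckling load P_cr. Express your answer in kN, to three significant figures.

P_cr ≈ 98.8 kN

Inner diameter d_i = 111 − 2×13 = 85.00 mm
I = π(d_o⁴ − d_i⁴)/64 = π(111⁴ − 85.00⁴)/64 = 4.889×10^6 mm⁴
I = 4.889×10^6 mm⁴ = 4.889×10^-6 m⁴
Effective length L_e = K·L = 1 × 7.33 = 7.330 m
P_cr = π²EI / L_e² = π² × 110×10⁹ × 4.889×10^-6 / 7.330² = 9.880×10^4 N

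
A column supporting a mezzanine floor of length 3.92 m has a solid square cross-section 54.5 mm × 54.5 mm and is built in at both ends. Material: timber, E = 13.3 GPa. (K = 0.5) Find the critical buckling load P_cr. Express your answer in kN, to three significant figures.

I = a⁴/12 = 54.5⁴/12 = 7.352×10^5 mm⁴
I = 7.352×10^5 mm⁴ = 7.352×10^-7 m⁴
Effective length L_e = K·L = 0.5 × 3.92 = 1.960 m
P_cr = π²EI / L_e² = π² × 13.3×10⁹ × 7.352×10^-7 / 1.960² = 2.512×10^4 N

P_cr ≈ 25.1 kN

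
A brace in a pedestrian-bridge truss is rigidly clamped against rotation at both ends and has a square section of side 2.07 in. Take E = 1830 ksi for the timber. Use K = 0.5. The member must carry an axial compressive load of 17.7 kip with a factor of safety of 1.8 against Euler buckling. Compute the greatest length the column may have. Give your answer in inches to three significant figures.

L_max ≈ 58.9 in

I = a⁴/12 = 2.07⁴/12 = 1.530 in⁴
Required critical load P_cr = n·P = 1.8 × 17.7 = 31.86 kip = 3.186×10^4 lb
From P_cr = π²EI/(K·L)²:  L = (1/K)·√(π²EI/P_cr) = (1/0.5)·√(π²×1.83×10^6×1.530/3.186×10^4)
L = 58.9 in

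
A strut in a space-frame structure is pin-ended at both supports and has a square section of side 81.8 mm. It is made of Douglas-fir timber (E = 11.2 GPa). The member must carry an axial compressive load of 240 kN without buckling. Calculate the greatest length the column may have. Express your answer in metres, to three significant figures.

L_max ≈ 1.31 m

I = a⁴/12 = 81.8⁴/12 = 3.731×10^6 mm⁴
I = 3.731×10^-6 m⁴
At the buckling limit P_cr = P = 2.400×10^5 N
From P_cr = π²EI/(K·L)²:  L = (1/K)·√(π²EI/P_cr) = (1/1)·√(π²×1.12×10^10×3.731×10^-6/2.400×10^5)
L = 1.31 m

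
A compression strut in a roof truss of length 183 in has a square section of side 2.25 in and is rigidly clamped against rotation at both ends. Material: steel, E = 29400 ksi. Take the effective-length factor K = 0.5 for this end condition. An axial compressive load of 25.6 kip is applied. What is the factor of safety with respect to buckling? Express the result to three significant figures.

n ≈ 2.89

I = a⁴/12 = 2.25⁴/12 = 2.136 in⁴
Effective length L_e = K·L = 0.5 × 183 = 91.50 in
P_cr = π²EI / L_e² = π² × 29400×10³ × 2.136 / 91.50² = 7.402×10^4 lb
Factor of safety n = P_cr / P = 74.021 / 25.6 = 2.89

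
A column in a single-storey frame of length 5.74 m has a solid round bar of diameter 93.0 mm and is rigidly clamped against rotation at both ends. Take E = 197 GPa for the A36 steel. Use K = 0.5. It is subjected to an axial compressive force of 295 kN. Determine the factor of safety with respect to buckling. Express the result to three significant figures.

n ≈ 2.94

I = πd⁴/64 = π×93.0⁴/64 = 3.672×10^6 mm⁴
I = 3.672×10^6 mm⁴ = 3.672×10^-6 m⁴
Effective length L_e = K·L = 0.5 × 5.74 = 2.870 m
P_cr = π²EI / L_e² = π² × 197×10⁹ × 3.672×10^-6 / 2.870² = 8.668×10^5 N
Factor of safety n = P_cr / P = 866.77 / 295 = 2.94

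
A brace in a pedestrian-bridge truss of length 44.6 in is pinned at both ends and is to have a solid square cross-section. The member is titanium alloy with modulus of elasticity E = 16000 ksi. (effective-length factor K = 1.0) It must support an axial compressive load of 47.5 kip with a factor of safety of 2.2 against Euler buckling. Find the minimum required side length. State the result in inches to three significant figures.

Required P_cr = n·P = 2.2 × 47.5 = 104.5 kip
L_e = K·L = 1 × 44.6 = 44.60 in
Required I = P_cr·L_e²/(π²E) = 1.045×10^5 × 44.60² / (π² × 1.60×10^7) = 1.316 in⁴
Solid square: I = a⁴/12  ⇒  a = (12I)^(1/4) = (12×1.316)^(1/4) = 1.99 in

a ≈ 1.99 in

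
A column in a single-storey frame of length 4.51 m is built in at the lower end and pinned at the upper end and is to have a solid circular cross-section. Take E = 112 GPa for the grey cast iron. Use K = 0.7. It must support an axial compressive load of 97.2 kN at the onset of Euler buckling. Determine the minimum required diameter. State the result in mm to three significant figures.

d ≈ 65.0 mm

L_e = K·L = 0.7 × 4.51 = 3.157 m
Required I = P_cr·L_e²/(π²E) = 9.720×10^4 × 3.157² / (π² × 1.12×10^11) = 8.764×10^-7 m⁴
I_req = 8.764×10^5 mm⁴
Solid circle: I = πd⁴/64  ⇒  d = (64I/π)^(1/4) = (64×8.764×10^5/π)^(1/4) = 65.0 mm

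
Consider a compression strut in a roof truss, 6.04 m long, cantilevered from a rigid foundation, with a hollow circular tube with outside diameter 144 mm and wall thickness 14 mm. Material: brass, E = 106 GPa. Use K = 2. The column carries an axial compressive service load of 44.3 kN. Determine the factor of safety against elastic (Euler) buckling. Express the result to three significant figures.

n ≈ 1.98

Inner diameter d_i = 144 − 2×14 = 116.0 mm
I = π(d_o⁴ − d_i⁴)/64 = π(144⁴ − 116.0⁴)/64 = 1.222×10^7 mm⁴
I = 1.222×10^7 mm⁴ = 1.222×10^-5 m⁴
Effective length L_e = K·L = 2 × 6.04 = 12.08 m
P_cr = π²EI / L_e² = π² × 106×10⁹ × 1.222×10^-5 / 12.08² = 8.760×10^4 N
Factor of safety n = P_cr / P = 87.599 / 44.3 = 1.98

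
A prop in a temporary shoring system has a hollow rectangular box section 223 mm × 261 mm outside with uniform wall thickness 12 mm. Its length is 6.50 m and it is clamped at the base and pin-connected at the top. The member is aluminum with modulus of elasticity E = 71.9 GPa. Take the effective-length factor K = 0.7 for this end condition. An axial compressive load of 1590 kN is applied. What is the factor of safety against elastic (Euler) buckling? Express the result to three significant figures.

n ≈ 1.84

Inner dimensions: h_i = 261 − 2×12 = 237.0 mm, b_i = 223 − 2×12 = 199.0 mm
Weak-axis I_min = (h_o·b_o³ − h_i·b_i³)/12 with b_o = 223, b_i = 199.0 mm (shorter outer/inner sides).
I_min = (261×223³ − 237.0×199.0³)/12 = 8.556×10^7 mm⁴
I = 8.556×10^7 mm⁴ = 8.556×10^-5 m⁴
Effective length L_e = K·L = 0.7 × 6.50 = 4.550 m
P_cr = π²EI / L_e² = π² × 71.9×10⁹ × 8.556×10^-5 / 4.550² = 2.933×10^6 N
Factor of safety n = P_cr / P = 2932.6 / 1590 = 1.84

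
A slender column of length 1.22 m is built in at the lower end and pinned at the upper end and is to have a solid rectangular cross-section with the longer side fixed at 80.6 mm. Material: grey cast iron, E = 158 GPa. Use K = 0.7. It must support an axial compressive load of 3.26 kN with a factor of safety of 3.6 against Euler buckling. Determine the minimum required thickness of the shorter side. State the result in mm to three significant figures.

Required P_cr = n·P = 3.6 × 3.26 = 11.74 kN
L_e = K·L = 0.7 × 1.22 = 0.8540 m
Required I = P_cr·L_e²/(π²E) = 1.174×10^4 × 0.8540² / (π² × 1.58×10^11) = 5.489×10^-9 m⁴
I_req = 5.489×10^3 mm⁴
Rectangle, weak axis: I_min = h·b³/12 with h = 80.6 mm fixed  ⇒  b = (12I/h)^(1/3) = 9.35 mm

b ≈ 9.35 mm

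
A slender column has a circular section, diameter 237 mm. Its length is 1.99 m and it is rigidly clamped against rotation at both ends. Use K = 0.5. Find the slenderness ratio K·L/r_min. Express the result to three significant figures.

λ ≈ 16.8

For a solid circle r = d/4 = 237/4 = 59.25 mm
L_e = K·L = 0.5 × 1.99 m = 0.9950 m = 995.00 mm
λ = L_e / r_min = 995.00 / 59.25 = 16.8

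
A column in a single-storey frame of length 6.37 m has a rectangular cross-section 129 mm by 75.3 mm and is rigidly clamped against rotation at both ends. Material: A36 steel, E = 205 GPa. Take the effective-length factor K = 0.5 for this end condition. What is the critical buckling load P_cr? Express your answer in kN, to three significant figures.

P_cr ≈ 915 kN

Buckling occurs about the weak axis: I_min = h·b³/12 with b = 75.3 mm (the shorter side).
I_min = 129×75.3³/12 = 4.590×10^6 mm⁴
I = 4.590×10^6 mm⁴ = 4.590×10^-6 m⁴
Effective length L_e = K·L = 0.5 × 6.37 = 3.185 m
P_cr = π²EI / L_e² = π² × 205×10⁹ × 4.590×10^-6 / 3.185² = 9.154×10^5 N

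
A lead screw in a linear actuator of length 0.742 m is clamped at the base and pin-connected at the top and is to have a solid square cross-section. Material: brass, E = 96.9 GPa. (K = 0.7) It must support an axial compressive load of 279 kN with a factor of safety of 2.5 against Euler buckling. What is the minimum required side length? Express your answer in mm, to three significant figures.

a ≈ 39.2 mm

Required P_cr = n·P = 2.5 × 279 = 697.5 kN
L_e = K·L = 0.7 × 0.742 = 0.5194 m
Required I = P_cr·L_e²/(π²E) = 6.975×10^5 × 0.5194² / (π² × 9.69×10^10) = 1.968×10^-7 m⁴
I_req = 1.968×10^5 mm⁴
Solid square: I = a⁴/12  ⇒  a = (12I)^(1/4) = (12×1.968×10^5)^(1/4) = 39.2 mm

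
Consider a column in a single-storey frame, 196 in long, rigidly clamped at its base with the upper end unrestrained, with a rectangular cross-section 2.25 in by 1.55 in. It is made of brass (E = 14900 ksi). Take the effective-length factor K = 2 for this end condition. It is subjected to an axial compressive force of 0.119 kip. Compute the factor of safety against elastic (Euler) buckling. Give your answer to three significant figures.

Buckling occurs about the weak axis: I_min = h·b³/12 with b = 1.55 in (the shorter side).
I_min = 2.25×1.55³/12 = 0.6982 in⁴
Effective length L_e = K·L = 2 × 196 = 392.0 in
P_cr = π²EI / L_e² = π² × 14900×10³ × 0.6982 / 392.0² = 668.2 lb
Factor of safety n = P_cr / P = 0.66821 / 0.119 = 5.62

n ≈ 5.62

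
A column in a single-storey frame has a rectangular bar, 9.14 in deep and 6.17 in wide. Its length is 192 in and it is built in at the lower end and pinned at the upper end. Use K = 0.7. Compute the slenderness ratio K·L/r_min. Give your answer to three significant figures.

λ ≈ 75.5

Buckling occurs about the weak axis: I_min = h·b³/12 with b = 6.17 in (the shorter side).
I_min = 9.14×6.17³/12 = 178.9 in⁴
A = 56.39 in²;  r_min = √(I/A) = √(178.9/56.39) = 1.781 in
L_e = K·L = 0.7 × 192 = 134.4 in
λ = L_e / r_min = 134.40 / 1.781 = 75.5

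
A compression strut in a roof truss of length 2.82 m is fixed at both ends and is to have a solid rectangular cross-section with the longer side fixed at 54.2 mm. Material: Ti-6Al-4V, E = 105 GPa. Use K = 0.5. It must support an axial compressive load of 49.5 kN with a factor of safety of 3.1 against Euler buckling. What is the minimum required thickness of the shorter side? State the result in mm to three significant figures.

Required P_cr = n·P = 3.1 × 49.5 = 153.5 kN
L_e = K·L = 0.5 × 2.82 = 1.410 m
Required I = P_cr·L_e²/(π²E) = 1.534×10^5 × 1.410² / (π² × 1.05×10^11) = 2.944×10^-7 m⁴
I_req = 2.944×10^5 mm⁴
Rectangle, weak axis: I_min = h·b³/12 with h = 54.2 mm fixed  ⇒  b = (12I/h)^(1/3) = 40.2 mm

b ≈ 40.2 mm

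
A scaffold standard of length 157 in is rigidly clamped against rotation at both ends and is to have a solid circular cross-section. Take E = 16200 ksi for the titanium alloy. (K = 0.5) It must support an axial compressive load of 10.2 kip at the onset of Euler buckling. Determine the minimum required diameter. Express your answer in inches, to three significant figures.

d ≈ 1.68 in

L_e = K·L = 0.5 × 157 = 78.50 in
Required I = P_cr·L_e²/(π²E) = 1.020×10^4 × 78.50² / (π² × 1.62×10^7) = 0.3931 in⁴
Solid circle: I = πd⁴/64  ⇒  d = (64I/π)^(1/4) = (64×0.3931/π)^(1/4) = 1.68 in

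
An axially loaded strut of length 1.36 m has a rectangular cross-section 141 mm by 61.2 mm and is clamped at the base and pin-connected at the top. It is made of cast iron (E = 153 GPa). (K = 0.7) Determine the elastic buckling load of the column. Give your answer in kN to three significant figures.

P_cr ≈ 4490 kN

Buckling occurs about the weak axis: I_min = h·b³/12 with b = 61.2 mm (the shorter side).
I_min = 141×61.2³/12 = 2.693×10^6 mm⁴
I = 2.693×10^6 mm⁴ = 2.693×10^-6 m⁴
Effective length L_e = K·L = 0.7 × 1.36 = 0.9520 m
P_cr = π²EI / L_e² = π² × 153×10⁹ × 2.693×10^-6 / 0.9520² = 4.488×10^6 N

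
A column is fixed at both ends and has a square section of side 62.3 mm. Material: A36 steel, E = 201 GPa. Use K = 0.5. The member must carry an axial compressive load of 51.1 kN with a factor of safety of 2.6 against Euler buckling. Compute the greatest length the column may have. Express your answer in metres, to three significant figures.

L_max ≈ 8.66 m

I = a⁴/12 = 62.3⁴/12 = 1.255×10^6 mm⁴
I = 1.255×10^-6 m⁴
Required critical load P_cr = n·P = 2.6 × 51.1 = 132.9 kN = 1.329×10^5 N
From P_cr = π²EI/(K·L)²:  L = (1/K)·√(π²EI/P_cr) = (1/0.5)·√(π²×2.01×10^11×1.255×10^-6/1.329×10^5)
L = 8.66 m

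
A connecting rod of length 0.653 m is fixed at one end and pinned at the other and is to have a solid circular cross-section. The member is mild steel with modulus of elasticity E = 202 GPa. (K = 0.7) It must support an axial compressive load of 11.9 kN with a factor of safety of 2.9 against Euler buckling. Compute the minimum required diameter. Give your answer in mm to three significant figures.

Required P_cr = n·P = 2.9 × 11.9 = 34.51 kN
L_e = K·L = 0.7 × 0.653 = 0.4571 m
Required I = P_cr·L_e²/(π²E) = 3.451×10^4 × 0.4571² / (π² × 2.02×10^11) = 3.617×10^-9 m⁴
I_req = 3.617×10^3 mm⁴
Solid circle: I = πd⁴/64  ⇒  d = (64I/π)^(1/4) = (64×3.617×10^3/π)^(1/4) = 16.5 mm

d ≈ 16.5 mm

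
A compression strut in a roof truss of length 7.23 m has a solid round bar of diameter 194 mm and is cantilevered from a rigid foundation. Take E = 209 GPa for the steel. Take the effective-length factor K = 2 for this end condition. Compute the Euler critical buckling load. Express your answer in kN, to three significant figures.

P_cr ≈ 686 kN

I = πd⁴/64 = π×194⁴/64 = 6.953×10^7 mm⁴
I = 6.953×10^7 mm⁴ = 6.953×10^-5 m⁴
Effective length L_e = K·L = 2 × 7.23 = 14.46 m
P_cr = π²EI / L_e² = π² × 209×10⁹ × 6.953×10^-5 / 14.46² = 6.859×10^5 N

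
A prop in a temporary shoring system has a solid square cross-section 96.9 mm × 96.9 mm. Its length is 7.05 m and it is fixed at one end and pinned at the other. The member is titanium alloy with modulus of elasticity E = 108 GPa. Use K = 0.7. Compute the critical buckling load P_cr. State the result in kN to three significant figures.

P_cr ≈ 322 kN

I = a⁴/12 = 96.9⁴/12 = 7.347×10^6 mm⁴
I = 7.347×10^6 mm⁴ = 7.347×10^-6 m⁴
Effective length L_e = K·L = 0.7 × 7.05 = 4.935 m
P_cr = π²EI / L_e² = π² × 108×10⁹ × 7.347×10^-6 / 4.935² = 3.216×10^5 N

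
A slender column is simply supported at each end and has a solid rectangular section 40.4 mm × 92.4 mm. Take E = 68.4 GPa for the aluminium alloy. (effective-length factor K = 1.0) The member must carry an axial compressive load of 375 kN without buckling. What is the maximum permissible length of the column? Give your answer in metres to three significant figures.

Buckling occurs about the weak axis: I_min = h·b³/12 with b = 40.4 mm (the shorter side).
I_min = 92.4×40.4³/12 = 5.077×10^5 mm⁴
I = 5.077×10^-7 m⁴
At the buckling limit P_cr = P = 3.750×10^5 N
From P_cr = π²EI/(K·L)²:  L = (1/K)·√(π²EI/P_cr) = (1/1)·√(π²×6.84×10^10×5.077×10^-7/3.750×10^5)
L = 0.956 m

L_max ≈ 0.956 m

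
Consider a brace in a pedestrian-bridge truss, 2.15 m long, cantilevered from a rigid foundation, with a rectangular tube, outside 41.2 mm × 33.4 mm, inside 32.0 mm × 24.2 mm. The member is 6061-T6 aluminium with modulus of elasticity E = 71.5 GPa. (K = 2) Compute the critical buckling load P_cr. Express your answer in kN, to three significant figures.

P_cr ≈ 3.44 kN

Weak-axis I_min = (h_o·b_o³ − h_i·b_i³)/12 with b_o = 33.4, b_i = 24.20 mm (shorter outer/inner sides).
I_min = (41.2×33.4³ − 32.00×24.20³)/12 = 9.013×10^4 mm⁴
I = 9.013×10^4 mm⁴ = 9.013×10^-8 m⁴
Effective length L_e = K·L = 2 × 2.15 = 4.300 m
P_cr = π²EI / L_e² = π² × 71.5×10⁹ × 9.013×10^-8 / 4.300² = 3.440×10^3 N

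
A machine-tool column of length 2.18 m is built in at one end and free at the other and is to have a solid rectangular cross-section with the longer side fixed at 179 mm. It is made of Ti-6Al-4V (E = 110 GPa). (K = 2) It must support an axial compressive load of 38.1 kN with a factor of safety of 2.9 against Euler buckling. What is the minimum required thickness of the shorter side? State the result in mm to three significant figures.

b ≈ 50.6 mm

Required P_cr = n·P = 2.9 × 38.1 = 110.5 kN
L_e = K·L = 2 × 2.18 = 4.360 m
Required I = P_cr·L_e²/(π²E) = 1.105×10^5 × 4.360² / (π² × 1.10×10^11) = 1.935×10^-6 m⁴
I_req = 1.935×10^6 mm⁴
Rectangle, weak axis: I_min = h·b³/12 with h = 179 mm fixed  ⇒  b = (12I/h)^(1/3) = 50.6 mm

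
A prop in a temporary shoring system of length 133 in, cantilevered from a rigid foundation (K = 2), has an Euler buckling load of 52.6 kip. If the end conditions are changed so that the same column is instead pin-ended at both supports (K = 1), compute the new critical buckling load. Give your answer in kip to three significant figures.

P_cr ∝ 1/K², so P_cr,new = P_cr,old × (K_old/K_new)² = 52.6 × (2/1)²
= 52.6 × 4.000 = 210 kip

P_cr ≈ 210 kip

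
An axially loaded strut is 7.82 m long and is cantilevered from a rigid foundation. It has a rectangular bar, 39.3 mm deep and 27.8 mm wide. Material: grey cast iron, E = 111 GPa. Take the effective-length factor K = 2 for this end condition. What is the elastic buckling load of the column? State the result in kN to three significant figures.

Buckling occurs about the weak axis: I_min = h·b³/12 with b = 27.8 mm (the shorter side).
I_min = 39.3×27.8³/12 = 7.036×10^4 mm⁴
I = 7.036×10^4 mm⁴ = 7.036×10^-8 m⁴
Effective length L_e = K·L = 2 × 7.82 = 15.64 m
P_cr = π²EI / L_e² = π² × 111×10⁹ × 7.036×10^-8 / 15.64² = 315.1 N

P_cr ≈ 0.315 kN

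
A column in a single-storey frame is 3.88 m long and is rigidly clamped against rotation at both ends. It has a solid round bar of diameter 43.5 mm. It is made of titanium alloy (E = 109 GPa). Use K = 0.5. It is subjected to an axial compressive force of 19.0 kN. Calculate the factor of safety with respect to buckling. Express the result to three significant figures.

I = πd⁴/64 = π×43.5⁴/64 = 1.758×10^5 mm⁴
I = 1.758×10^5 mm⁴ = 1.758×10^-7 m⁴
Effective length L_e = K·L = 0.5 × 3.88 = 1.940 m
P_cr = π²EI / L_e² = π² × 109×10⁹ × 1.758×10^-7 / 1.940² = 5.024×10^4 N
Factor of safety n = P_cr / P = 50.240 / 19.0 = 2.64

n ≈ 2.64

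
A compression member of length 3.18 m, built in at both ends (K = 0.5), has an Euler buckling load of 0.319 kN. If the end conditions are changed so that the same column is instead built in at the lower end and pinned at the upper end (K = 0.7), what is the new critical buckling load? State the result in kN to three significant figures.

P_cr ≈ 0.163 kN

P_cr ∝ 1/K², so P_cr,new = P_cr,old × (K_old/K_new)² = 0.319 × (0.5/0.7)²
= 0.319 × 0.5102 = 0.163 kN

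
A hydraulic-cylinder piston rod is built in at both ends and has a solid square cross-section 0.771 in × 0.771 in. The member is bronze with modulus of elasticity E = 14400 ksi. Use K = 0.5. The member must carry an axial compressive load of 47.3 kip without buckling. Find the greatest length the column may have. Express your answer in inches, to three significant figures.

I = a⁴/12 = 0.771⁴/12 = 2.945×10^-2 in⁴
At the buckling limit P_cr = P = 4.730×10^4 lb
From P_cr = π²EI/(K·L)²:  L = (1/K)·√(π²EI/P_cr) = (1/0.5)·√(π²×1.44×10^7×2.945×10^-2/4.730×10^4)
L = 18.8 in

L_max ≈ 18.8 in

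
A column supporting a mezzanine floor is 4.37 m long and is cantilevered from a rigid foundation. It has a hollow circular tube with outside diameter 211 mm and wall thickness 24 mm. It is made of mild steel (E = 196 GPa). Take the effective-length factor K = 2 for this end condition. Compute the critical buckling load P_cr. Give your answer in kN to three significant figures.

Inner diameter d_i = 211 − 2×24 = 163.0 mm
I = π(d_o⁴ − d_i⁴)/64 = π(211⁴ − 163.0⁴)/64 = 6.265×10^7 mm⁴
I = 6.265×10^7 mm⁴ = 6.265×10^-5 m⁴
Effective length L_e = K·L = 2 × 4.37 = 8.740 m
P_cr = π²EI / L_e² = π² × 196×10⁹ × 6.265×10^-5 / 8.740² = 1.586×10^6 N

P_cr ≈ 1590 kN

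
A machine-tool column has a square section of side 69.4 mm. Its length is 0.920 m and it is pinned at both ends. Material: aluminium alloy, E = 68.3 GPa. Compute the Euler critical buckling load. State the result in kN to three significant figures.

P_cr ≈ 1540 kN

I = a⁴/12 = 69.4⁴/12 = 1.933×10^6 mm⁴
I = 1.933×10^6 mm⁴ = 1.933×10^-6 m⁴
Effective length L_e = K·L = 1 × 0.920 = 0.9200 m
P_cr = π²EI / L_e² = π² × 68.3×10⁹ × 1.933×10^-6 / 0.9200² = 1.540×10^6 N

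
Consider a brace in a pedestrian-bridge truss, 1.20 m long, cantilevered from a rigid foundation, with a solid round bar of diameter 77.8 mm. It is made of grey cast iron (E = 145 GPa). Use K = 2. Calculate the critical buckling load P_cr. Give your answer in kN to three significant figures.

P_cr ≈ 447 kN

I = πd⁴/64 = π×77.8⁴/64 = 1.798×10^6 mm⁴
I = 1.798×10^6 mm⁴ = 1.798×10^-6 m⁴
Effective length L_e = K·L = 2 × 1.20 = 2.400 m
P_cr = π²EI / L_e² = π² × 145×10⁹ × 1.798×10^-6 / 2.400² = 4.468×10^5 N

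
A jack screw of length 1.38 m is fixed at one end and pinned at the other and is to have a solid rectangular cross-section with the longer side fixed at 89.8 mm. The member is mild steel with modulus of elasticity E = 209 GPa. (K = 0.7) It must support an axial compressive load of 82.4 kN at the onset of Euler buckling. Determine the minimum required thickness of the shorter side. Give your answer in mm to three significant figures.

L_e = K·L = 0.7 × 1.38 = 0.9660 m
Required I = P_cr·L_e²/(π²E) = 8.240×10^4 × 0.9660² / (π² × 2.09×10^11) = 3.728×10^-8 m⁴
I_req = 3.728×10^4 mm⁴
Rectangle, weak axis: I_min = h·b³/12 with h = 89.8 mm fixed  ⇒  b = (12I/h)^(1/3) = 17.1 mm

b ≈ 17.1 mm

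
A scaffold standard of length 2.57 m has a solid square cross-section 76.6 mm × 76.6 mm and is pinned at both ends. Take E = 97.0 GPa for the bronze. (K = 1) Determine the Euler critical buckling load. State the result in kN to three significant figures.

I = a⁴/12 = 76.6⁴/12 = 2.869×10^6 mm⁴
I = 2.869×10^6 mm⁴ = 2.869×10^-6 m⁴
Effective length L_e = K·L = 1 × 2.57 = 2.570 m
P_cr = π²EI / L_e² = π² × 97.0×10⁹ × 2.869×10^-6 / 2.570² = 4.159×10^5 N

P_cr ≈ 416 kN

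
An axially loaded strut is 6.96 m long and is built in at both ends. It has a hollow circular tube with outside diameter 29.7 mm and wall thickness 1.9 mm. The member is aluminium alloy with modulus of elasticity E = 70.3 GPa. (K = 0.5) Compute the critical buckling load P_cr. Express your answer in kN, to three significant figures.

Inner diameter d_i = 29.7 − 2×1.9 = 25.90 mm
I = π(d_o⁴ − d_i⁴)/64 = π(29.7⁴ − 25.90⁴)/64 = 1.611×10^4 mm⁴
I = 1.611×10^4 mm⁴ = 1.611×10^-8 m⁴
Effective length L_e = K·L = 0.5 × 6.96 = 3.480 m
P_cr = π²EI / L_e² = π² × 70.3×10⁹ × 1.611×10^-8 / 3.480² = 922.7 N

P_cr ≈ 0.923 kN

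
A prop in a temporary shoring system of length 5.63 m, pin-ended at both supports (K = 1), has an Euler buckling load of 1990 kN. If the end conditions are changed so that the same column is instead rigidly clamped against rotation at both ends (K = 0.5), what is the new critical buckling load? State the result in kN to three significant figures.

P_cr ≈ 7960 kN

P_cr ∝ 1/K², so P_cr,new = P_cr,old × (K_old/K_new)² = 1990 × (1/0.5)²
= 1990 × 4.000 = 7960 kN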